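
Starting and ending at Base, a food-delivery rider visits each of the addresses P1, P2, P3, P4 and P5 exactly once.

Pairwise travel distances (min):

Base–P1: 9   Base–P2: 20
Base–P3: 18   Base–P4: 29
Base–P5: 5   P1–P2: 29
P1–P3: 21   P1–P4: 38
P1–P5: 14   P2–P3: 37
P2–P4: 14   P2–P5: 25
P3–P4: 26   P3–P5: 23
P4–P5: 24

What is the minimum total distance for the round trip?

Shortest round trip = 100 min.

There are 60 distinct closed tours to check (reversals are equivalent).
Base→P1→P2→P3→P4→P5→Base: 9+29+37+26+24+5 = 130
Base→P1→P2→P3→P5→P4→Base: 9+29+37+23+24+29 = 151
Base→P1→P2→P4→P3→P5→Base: 9+29+14+26+23+5 = 106
Base→P1→P2→P4→P5→P3→Base: 9+29+14+24+23+18 = 117
Base→P1→P2→P5→P3→P4→Base: 9+29+25+23+26+29 = 141
Base→P1→P2→P5→P4→P3→Base: 9+29+25+24+26+18 = 131
Base→P1→P3→P2→P4→P5→Base: 9+21+37+14+24+5 = 110
Base→P1→P3→P2→P5→P4→Base: 9+21+37+25+24+29 = 145
Base→P1→P3→P4→P2→P5→Base: 9+21+26+14+25+5 = 100
Base→P1→P3→P4→P5→P2→Base: 9+21+26+24+25+20 = 125
Base→P1→P3→P5→P2→P4→Base: 9+21+23+25+14+29 = 121
Base→P1→P3→P5→P4→P2→Base: 9+21+23+24+14+20 = 111
Base→P1→P4→P2→P3→P5→Base: 9+38+14+37+23+5 = 126
Base→P1→P4→P2→P5→P3→Base: 9+38+14+25+23+18 = 127
… (46 more)
The minimum is 100.
One optimal route: Base → P1 → P3 → P4 → P2 → P5 → Base (or its reverse).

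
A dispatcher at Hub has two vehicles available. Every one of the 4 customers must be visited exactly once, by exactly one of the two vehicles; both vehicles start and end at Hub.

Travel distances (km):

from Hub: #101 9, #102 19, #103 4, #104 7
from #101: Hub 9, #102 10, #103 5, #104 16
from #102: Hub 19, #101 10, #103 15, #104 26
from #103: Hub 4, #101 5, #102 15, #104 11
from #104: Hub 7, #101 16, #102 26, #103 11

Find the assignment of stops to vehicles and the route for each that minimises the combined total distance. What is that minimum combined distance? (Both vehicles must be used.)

52 km — the smallest possible combined total.

Check every non-empty split of the stops between the two vehicles; for each half take its own optimal tour:
  {#101} + {#102, #103, #104}: 18 + 52 = 70
  {#102} + {#101, #103, #104}: 38 + 32 = 70
  {#101, #102} + {#103, #104}: 38 + 22 = 60
  {#103} + {#101, #102, #104}: 8 + 52 = 60
  {#101, #103} + {#102, #104}: 18 + 52 = 70
  {#102, #103} + {#101, #104}: 38 + 32 = 70
  … (7 splits in total)
  {#101, #102, #103} + {#104}: 38 + 14 = 52  ← best
Best: vehicle 1 Hub → #101 → #102 → #103 → Hub = 38; vehicle 2 Hub → #104 → Hub = 14; combined 52.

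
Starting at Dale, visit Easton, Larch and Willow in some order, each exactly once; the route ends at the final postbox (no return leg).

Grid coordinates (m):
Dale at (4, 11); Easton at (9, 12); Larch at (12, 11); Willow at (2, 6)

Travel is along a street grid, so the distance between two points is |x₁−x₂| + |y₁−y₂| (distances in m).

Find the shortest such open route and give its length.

There are 3! = 6 possible orderings.
Dale→Easton→Larch→Willow: 6+4+15 = 25
Dale→Easton→Willow→Larch: 6+13+15 = 34
Dale→Larch→Easton→Willow: 8+4+13 = 25
Dale→Larch→Willow→Easton: 8+15+13 = 36
Dale→Willow→Easton→Larch: 7+13+4 = 24
Dale→Willow→Larch→Easton: 7+15+4 = 26
The minimum is 24.
One shortest path: Dale → Willow → Easton → Larch.

Shortest open route: 24 m.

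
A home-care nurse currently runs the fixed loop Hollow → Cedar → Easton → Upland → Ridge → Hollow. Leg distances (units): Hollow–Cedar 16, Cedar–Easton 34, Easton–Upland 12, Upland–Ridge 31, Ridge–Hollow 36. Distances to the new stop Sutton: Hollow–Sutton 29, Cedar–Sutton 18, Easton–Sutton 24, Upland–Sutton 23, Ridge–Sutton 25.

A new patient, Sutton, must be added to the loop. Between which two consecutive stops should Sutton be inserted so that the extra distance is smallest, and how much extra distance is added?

Insertion cost between consecutive stops i–j is d(i,Sutton) + d(Sutton,j) − d(i,j):
  between Hollow and Cedar: 29 + 18 − 16 = 31
  between Cedar and Easton: 18 + 24 − 34 = 8
  between Easton and Upland: 24 + 23 − 12 = 35
  between Upland and Ridge: 23 + 25 − 31 = 17
  between Ridge and Hollow: 25 + 29 − 36 = 18
Cheapest insertion is between Cedar and Easton, adding 8.
New total = 129 + 8 = 137.

Adding 8 by placing Sutton on the Cedar–Easton leg.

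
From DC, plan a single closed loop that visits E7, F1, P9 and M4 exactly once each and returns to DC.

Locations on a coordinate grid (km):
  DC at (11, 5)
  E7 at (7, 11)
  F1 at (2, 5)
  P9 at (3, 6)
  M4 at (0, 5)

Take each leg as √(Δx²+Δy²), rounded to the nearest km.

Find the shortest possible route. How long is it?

DC→E7→F1→P9→M4→DC: 7+8+1+3+11 = 30
DC→E7→F1→M4→P9→DC: 7+8+2+3+8 = 28
DC→E7→P9→F1→M4→DC: 7+6+1+2+11 = 27
DC→E7→P9→M4→F1→DC: 7+6+3+2+9 = 27
DC→E7→M4→F1→P9→DC: 7+9+2+1+8 = 27
DC→E7→M4→P9→F1→DC: 7+9+3+1+9 = 29
DC→F1→E7→P9→M4→DC: 9+8+6+3+11 = 37
DC→F1→E7→M4→P9→DC: 9+8+9+3+8 = 37
DC→F1→P9→E7→M4→DC: 9+1+6+9+11 = 36
DC→F1→M4→E7→P9→DC: 9+2+9+6+8 = 34
DC→P9→E7→F1→M4→DC: 8+6+8+2+11 = 35
DC→P9→F1→E7→M4→DC: 8+1+8+9+11 = 37
The minimum is 27.
One optimal route: DC → E7 → P9 → F1 → M4 → DC (or its reverse).

27 km — the shortest possible round trip.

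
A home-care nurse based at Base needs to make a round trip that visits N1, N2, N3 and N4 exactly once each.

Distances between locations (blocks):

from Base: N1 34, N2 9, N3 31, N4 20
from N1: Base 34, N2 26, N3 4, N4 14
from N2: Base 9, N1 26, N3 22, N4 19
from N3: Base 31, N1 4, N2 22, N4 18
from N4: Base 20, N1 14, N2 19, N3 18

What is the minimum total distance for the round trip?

Shortest round trip = 69 blocks.

Base→N1→N2→N3→N4→Base: 34+26+22+18+20 = 120
Base→N1→N2→N4→N3→Base: 34+26+19+18+31 = 128
Base→N1→N3→N2→N4→Base: 34+4+22+19+20 = 99
Base→N1→N3→N4→N2→Base: 34+4+18+19+9 = 84
Base→N1→N4→N2→N3→Base: 34+14+19+22+31 = 120
Base→N1→N4→N3→N2→Base: 34+14+18+22+9 = 97
Base→N2→N1→N3→N4→Base: 9+26+4+18+20 = 77
Base→N2→N1→N4→N3→Base: 9+26+14+18+31 = 98
Base→N2→N3→N1→N4→Base: 9+22+4+14+20 = 69
Base→N2→N4→N1→N3→Base: 9+19+14+4+31 = 77
Base→N3→N1→N2→N4→Base: 31+4+26+19+20 = 100
Base→N3→N2→N1→N4→Base: 31+22+26+14+20 = 113
The minimum is 69.
One optimal route: Base → N2 → N3 → N1 → N4 → Base (or its reverse).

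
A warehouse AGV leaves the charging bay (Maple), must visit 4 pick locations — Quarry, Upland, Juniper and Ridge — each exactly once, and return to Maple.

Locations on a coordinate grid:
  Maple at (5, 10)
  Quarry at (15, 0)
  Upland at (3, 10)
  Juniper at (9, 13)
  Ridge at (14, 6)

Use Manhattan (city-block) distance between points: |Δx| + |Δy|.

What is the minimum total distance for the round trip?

Maple→Quarry→Upland→Juniper→Ridge→Maple: 20+22+9+12+13 = 76
Maple→Quarry→Upland→Ridge→Juniper→Maple: 20+22+15+12+7 = 76
Maple→Quarry→Juniper→Upland→Ridge→Maple: 20+19+9+15+13 = 76
Maple→Quarry→Juniper→Ridge→Upland→Maple: 20+19+12+15+2 = 68
Maple→Quarry→Ridge→Upland→Juniper→Maple: 20+7+15+9+7 = 58
Maple→Quarry→Ridge→Juniper→Upland→Maple: 20+7+12+9+2 = 50
Maple→Upland→Quarry→Juniper→Ridge→Maple: 2+22+19+12+13 = 68
Maple→Upland→Quarry→Ridge→Juniper→Maple: 2+22+7+12+7 = 50
Maple→Upland→Juniper→Quarry→Ridge→Maple: 2+9+19+7+13 = 50
Maple→Upland→Ridge→Quarry→Juniper→Maple: 2+15+7+19+7 = 50
Maple→Juniper→Quarry→Upland→Ridge→Maple: 7+19+22+15+13 = 76
Maple→Juniper→Upland→Quarry→Ridge→Maple: 7+9+22+7+13 = 58
The minimum is 50.
One optimal route: Maple → Quarry → Ridge → Juniper → Upland → Maple (or its reverse).

50 — the shortest possible round trip.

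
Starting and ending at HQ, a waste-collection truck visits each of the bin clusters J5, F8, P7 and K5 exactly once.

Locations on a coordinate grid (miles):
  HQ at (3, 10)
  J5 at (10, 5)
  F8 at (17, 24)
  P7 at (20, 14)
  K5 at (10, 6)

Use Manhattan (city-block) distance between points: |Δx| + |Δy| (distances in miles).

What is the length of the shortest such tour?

HQ → J5 → F8 → P7 → K5 → HQ: 12+26+13+18+11 = 80
HQ → J5 → F8 → K5 → P7 → HQ: 12+26+25+18+21 = 102
HQ → J5 → P7 → F8 → K5 → HQ: 12+19+13+25+11 = 80
HQ → J5 → P7 → K5 → F8 → HQ: 12+19+18+25+28 = 102
HQ → J5 → K5 → F8 → P7 → HQ: 12+1+25+13+21 = 72
HQ → J5 → K5 → P7 → F8 → HQ: 12+1+18+13+28 = 72
HQ → F8 → J5 → P7 → K5 → HQ: 28+26+19+18+11 = 102
HQ → F8 → J5 → K5 → P7 → HQ: 28+26+1+18+21 = 94
HQ → F8 → P7 → J5 → K5 → HQ: 28+13+19+1+11 = 72
HQ → F8 → K5 → J5 → P7 → HQ: 28+25+1+19+21 = 94
HQ → P7 → J5 → F8 → K5 → HQ: 21+19+26+25+11 = 102
HQ → P7 → F8 → J5 → K5 → HQ: 21+13+26+1+11 = 72
The minimum is 72.
One optimal route: HQ → J5 → K5 → F8 → P7 → HQ (or its reverse).

Shortest round trip = 72 miles.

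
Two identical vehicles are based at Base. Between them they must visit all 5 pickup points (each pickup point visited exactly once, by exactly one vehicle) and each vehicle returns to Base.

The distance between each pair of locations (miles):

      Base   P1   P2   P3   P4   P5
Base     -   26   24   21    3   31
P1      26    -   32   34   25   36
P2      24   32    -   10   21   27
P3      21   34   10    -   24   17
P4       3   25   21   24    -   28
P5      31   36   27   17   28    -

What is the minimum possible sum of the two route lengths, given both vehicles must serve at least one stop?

Try each way of splitting the stops between the two vehicles (each non-empty) and, for each split, find the best tour for each vehicle:
  {P1} + {P2, P3, P4, P5}: 52 + 82 = 134
  {P2} + {P1, P3, P4, P5}: 48 + 102 = 150
  {P1, P2} + {P3, P4, P5}: 82 + 69 = 151
  {P3} + {P1, P2, P4, P5}: 42 + 113 = 155
  {P1, P3} + {P2, P4, P5}: 81 + 82 = 163
  {P2, P3} + {P1, P4, P5}: 55 + 93 = 148
  … (15 splits in total)
  {P4} + {P1, P2, P3, P5}: 6 + 113 = 119  ← best
Best: vehicle 1 Base → P4 → Base = 6; vehicle 2 Base → P1 → P5 → P3 → P2 → Base = 113; combined 119.

Minimum combined distance: 119 miles.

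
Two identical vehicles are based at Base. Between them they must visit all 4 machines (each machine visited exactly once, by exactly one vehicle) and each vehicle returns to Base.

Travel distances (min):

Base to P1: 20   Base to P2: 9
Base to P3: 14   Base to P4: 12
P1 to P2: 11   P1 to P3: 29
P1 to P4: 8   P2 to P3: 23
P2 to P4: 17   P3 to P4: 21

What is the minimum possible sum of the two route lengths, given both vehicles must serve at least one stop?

Minimum combined distance: 68 min.

Try each way of splitting the stops between the two vehicles (each non-empty) and, for each split, find the best tour for each vehicle:
  {P1} + {P2, P3, P4}: 40 + 61 = 101
  {P2} + {P1, P3, P4}: 18 + 63 = 81
  {P1, P2} + {P3, P4}: 40 + 47 = 87
  {P3} + {P1, P2, P4}: 28 + 40 = 68
  {P1, P3} + {P2, P4}: 63 + 38 = 101
  {P2, P3} + {P1, P4}: 46 + 40 = 86
  … (7 splits in total)
Best: vehicle 1 Base → P3 → Base = 28; vehicle 2 Base → P2 → P1 → P4 → Base = 40; combined 68.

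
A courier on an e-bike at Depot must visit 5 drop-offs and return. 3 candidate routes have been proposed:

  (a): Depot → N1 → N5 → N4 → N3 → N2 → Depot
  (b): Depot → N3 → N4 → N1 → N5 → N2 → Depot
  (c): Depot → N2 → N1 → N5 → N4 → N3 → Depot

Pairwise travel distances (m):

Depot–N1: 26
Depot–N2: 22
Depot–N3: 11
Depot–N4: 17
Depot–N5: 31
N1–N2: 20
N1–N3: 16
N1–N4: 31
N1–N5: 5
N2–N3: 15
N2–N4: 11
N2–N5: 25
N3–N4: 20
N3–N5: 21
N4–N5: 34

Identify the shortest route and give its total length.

112 m — (c) is the shortest.

(a): 26 + 5 + 34 + 20 + 15 + 22 = 122
(b): 11 + 20 + 31 + 5 + 25 + 22 = 114
(c): 22 + 20 + 5 + 34 + 20 + 11 = 112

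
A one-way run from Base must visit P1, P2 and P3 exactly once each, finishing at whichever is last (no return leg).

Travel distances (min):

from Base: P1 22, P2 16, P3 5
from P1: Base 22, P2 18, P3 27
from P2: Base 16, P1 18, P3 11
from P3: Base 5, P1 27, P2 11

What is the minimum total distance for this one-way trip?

There are 3! = 6 possible orderings.
Base - P1 - P2 - P3: 22+18+11 = 51
Base - P1 - P3 - P2: 22+27+11 = 60
Base - P2 - P1 - P3: 16+18+27 = 61
Base - P2 - P3 - P1: 16+11+27 = 54
Base - P3 - P1 - P2: 5+27+18 = 50
Base - P3 - P2 - P1: 5+11+18 = 34
The minimum is 34.
One shortest path: Base → P3 → P2 → P1.

Minimum one-way distance = 34 min.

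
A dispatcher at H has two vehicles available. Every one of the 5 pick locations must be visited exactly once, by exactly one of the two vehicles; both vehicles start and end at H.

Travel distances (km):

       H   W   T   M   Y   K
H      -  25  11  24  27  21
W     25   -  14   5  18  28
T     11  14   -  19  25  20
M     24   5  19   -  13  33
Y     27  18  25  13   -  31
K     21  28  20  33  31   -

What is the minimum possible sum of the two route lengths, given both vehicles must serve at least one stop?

Try each way of splitting the stops between the two vehicles (each non-empty) and, for each split, find the best tour for each vehicle:
  {W} + {T, M, Y, K}: 50 + 95 = 145
  {T} + {W, M, Y, K}: 22 + 94 = 116
  {W, T} + {M, Y, K}: 50 + 89 = 139
  {M} + {W, T, Y, K}: 48 + 95 = 143
  {W, M} + {T, Y, K}: 54 + 88 = 142
  {T, M} + {W, Y, K}: 54 + 94 = 148
  … (15 splits in total)
  {W, T, M, Y} + {K}: 70 + 42 = 112  ← best
Best: vehicle 1 H → T → W → M → Y → H = 70; vehicle 2 H → K → H = 42; combined 112.

Minimum combined distance: 112 km.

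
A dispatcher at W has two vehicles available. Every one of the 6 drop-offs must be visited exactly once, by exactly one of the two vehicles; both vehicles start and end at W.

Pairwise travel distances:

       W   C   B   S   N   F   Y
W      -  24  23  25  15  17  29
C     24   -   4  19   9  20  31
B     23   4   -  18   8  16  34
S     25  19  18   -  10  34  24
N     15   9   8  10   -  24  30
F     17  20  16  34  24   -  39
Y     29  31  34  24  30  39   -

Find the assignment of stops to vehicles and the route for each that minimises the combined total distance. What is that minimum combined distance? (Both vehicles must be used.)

Minimum combined distance: 133.

Try each way of splitting the stops between the two vehicles (each non-empty) and, for each split, find the best tour for each vehicle:
  {C} + {B, S, N, F, Y}: 48 + 104 = 152
  {B} + {C, S, N, F, Y}: 46 + 109 = 155
  {C, B} + {S, N, F, Y}: 51 + 104 = 155
  {S} + {C, B, N, F, Y}: 50 + 105 = 155
  {C, S} + {B, N, F, Y}: 68 + 100 = 168
  {B, S} + {C, N, F, Y}: 66 + 105 = 171
  … (31 splits in total)
  {F} + {C, B, S, N, Y}: 34 + 99 = 133  ← best
Best: vehicle 1 W → F → W = 34; vehicle 2 W → C → B → N → S → Y → W = 99; combined 133.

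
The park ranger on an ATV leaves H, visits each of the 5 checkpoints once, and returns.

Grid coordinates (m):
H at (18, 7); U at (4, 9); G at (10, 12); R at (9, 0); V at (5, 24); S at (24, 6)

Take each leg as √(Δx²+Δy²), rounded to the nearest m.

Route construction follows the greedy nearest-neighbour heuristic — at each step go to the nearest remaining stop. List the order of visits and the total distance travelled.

Nearest-neighbour total = 83 m; route H → S → G → U → R → V → H.

From H: distances to unvisited — S=6, G=9, R=11, U=14, V=21. Nearest is S (6).
From S: distances to unvisited — G=15, R=16, U=20, V=26. Nearest is G (15).
From G: distances to unvisited — U=7, R=12, V=13. Nearest is U (7).
From U: distances to unvisited — R=10, V=15. Nearest is R (10).
From R: distances to unvisited — V=24. Nearest is V (24).
Return V→H: 21.
Total = 6 + 15 + 7 + 10 + 24 + 21 = 83.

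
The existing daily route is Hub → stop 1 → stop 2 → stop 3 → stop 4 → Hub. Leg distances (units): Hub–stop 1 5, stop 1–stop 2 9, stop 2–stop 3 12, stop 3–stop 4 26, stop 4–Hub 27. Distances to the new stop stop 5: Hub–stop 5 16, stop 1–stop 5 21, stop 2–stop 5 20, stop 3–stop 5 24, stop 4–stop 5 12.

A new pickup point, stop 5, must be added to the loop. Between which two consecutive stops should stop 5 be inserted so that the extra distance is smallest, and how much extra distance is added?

Insertion cost between consecutive stops i–j is d(i,stop 5) + d(stop 5,j) − d(i,j):
  between Hub and stop 1: 16 + 21 − 5 = 32
  between stop 1 and stop 2: 21 + 20 − 9 = 32
  between stop 2 and stop 3: 20 + 24 − 12 = 32
  between stop 3 and stop 4: 24 + 12 − 26 = 10
  between stop 4 and Hub: 12 + 16 − 27 = 1
Cheapest insertion is between stop 4 and Hub, adding 1.
New total = 79 + 1 = 80.

+1 — insert stop 5 between stop 4 and Hub.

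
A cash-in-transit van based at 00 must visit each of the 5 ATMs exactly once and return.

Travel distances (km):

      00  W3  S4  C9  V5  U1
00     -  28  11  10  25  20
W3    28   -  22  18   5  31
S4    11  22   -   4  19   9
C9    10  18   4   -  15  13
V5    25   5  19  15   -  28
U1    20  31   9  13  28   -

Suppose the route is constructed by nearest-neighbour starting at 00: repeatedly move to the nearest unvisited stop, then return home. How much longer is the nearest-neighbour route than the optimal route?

00: C9=10, S4=11, U1=20, V5=25, W3=28 ⇒ C9
C9: S4=4, U1=13, V5=15, W3=18 ⇒ S4
S4: U1=9, V5=19, W3=22 ⇒ U1
U1: V5=28, W3=31 ⇒ V5
V5: W3=5 ⇒ W3
NN route 00 → C9 → S4 → U1 → V5 → W3 → 00 costs 84.
Optimal: 00 → W3 → V5 → C9 → S4 → U1 → 00 costs 81 (by enumerating all 60 distinct tours).
Excess = 84 − 81 = 3.

Excess over optimum: 3 km.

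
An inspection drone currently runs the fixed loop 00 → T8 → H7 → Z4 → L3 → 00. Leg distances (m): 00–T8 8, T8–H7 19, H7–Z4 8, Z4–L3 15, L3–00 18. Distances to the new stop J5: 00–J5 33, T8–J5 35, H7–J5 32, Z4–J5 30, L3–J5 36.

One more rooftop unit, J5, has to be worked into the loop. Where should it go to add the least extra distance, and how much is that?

Adding 48 m by placing J5 on the T8–H7 leg.

Insertion cost between consecutive stops i–j is d(i,J5) + d(J5,j) − d(i,j):
  between 00 and T8: 33 + 35 − 8 = 60
  between T8 and H7: 35 + 32 − 19 = 48
  between H7 and Z4: 32 + 30 − 8 = 54
  between Z4 and L3: 30 + 36 − 15 = 51
  between L3 and 00: 36 + 33 − 18 = 51
Cheapest insertion is between T8 and H7, adding 48.
New total = 68 + 48 = 116.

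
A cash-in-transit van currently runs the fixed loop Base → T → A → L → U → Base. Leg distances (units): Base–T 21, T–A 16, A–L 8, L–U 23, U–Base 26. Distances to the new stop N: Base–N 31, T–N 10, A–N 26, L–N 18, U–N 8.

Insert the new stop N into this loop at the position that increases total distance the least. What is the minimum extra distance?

Adding 3 by placing N on the L–U leg.

Insertion cost between consecutive stops i–j is d(i,N) + d(N,j) − d(i,j):
  between Base and T: 31 + 10 − 21 = 20
  between T and A: 10 + 26 − 16 = 20
  between A and L: 26 + 18 − 8 = 36
  between L and U: 18 + 8 − 23 = 3
  between U and Base: 8 + 31 − 26 = 13
Cheapest insertion is between L and U, adding 3.
New total = 94 + 3 = 97.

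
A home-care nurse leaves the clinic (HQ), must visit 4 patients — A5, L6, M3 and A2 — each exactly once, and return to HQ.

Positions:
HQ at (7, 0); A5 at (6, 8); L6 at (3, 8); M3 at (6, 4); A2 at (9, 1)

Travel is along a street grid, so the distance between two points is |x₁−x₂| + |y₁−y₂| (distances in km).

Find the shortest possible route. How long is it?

HQ→A5→L6→M3→A2→HQ: 9+3+7+6+3 = 28
HQ→A5→L6→A2→M3→HQ: 9+3+13+6+5 = 36
HQ→A5→M3→L6→A2→HQ: 9+4+7+13+3 = 36
HQ→A5→M3→A2→L6→HQ: 9+4+6+13+12 = 44
HQ→A5→A2→L6→M3→HQ: 9+10+13+7+5 = 44
HQ→A5→A2→M3→L6→HQ: 9+10+6+7+12 = 44
HQ→L6→A5→M3→A2→HQ: 12+3+4+6+3 = 28
HQ→L6→A5→A2→M3→HQ: 12+3+10+6+5 = 36
HQ→L6→M3→A5→A2→HQ: 12+7+4+10+3 = 36
HQ→L6→A2→A5→M3→HQ: 12+13+10+4+5 = 44
HQ→M3→A5→L6→A2→HQ: 5+4+3+13+3 = 28
HQ→M3→L6→A5→A2→HQ: 5+7+3+10+3 = 28
The minimum is 28.
One optimal route: HQ → A5 → L6 → M3 → A2 → HQ (or its reverse).

28 km — the shortest possible round trip.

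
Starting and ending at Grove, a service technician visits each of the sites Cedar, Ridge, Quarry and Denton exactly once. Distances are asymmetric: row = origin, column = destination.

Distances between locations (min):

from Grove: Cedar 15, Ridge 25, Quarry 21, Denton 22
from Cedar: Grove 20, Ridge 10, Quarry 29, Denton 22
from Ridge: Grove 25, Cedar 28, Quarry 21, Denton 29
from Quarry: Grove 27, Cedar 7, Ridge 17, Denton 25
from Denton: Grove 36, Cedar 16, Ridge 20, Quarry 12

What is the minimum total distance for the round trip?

Minimum total distance: 76 min.

Grove - Cedar - Ridge - Quarry - Denton - Grove: 15+10+21+25+36 = 107
Grove - Cedar - Ridge - Denton - Quarry - Grove: 15+10+29+12+27 = 93
Grove - Cedar - Quarry - Ridge - Denton - Grove: 15+29+17+29+36 = 126
Grove - Cedar - Quarry - Denton - Ridge - Grove: 15+29+25+20+25 = 114
Grove - Cedar - Denton - Ridge - Quarry - Grove: 15+22+20+21+27 = 105
Grove - Cedar - Denton - Quarry - Ridge - Grove: 15+22+12+17+25 = 91
Grove - Ridge - Cedar - Quarry - Denton - Grove: 25+28+29+25+36 = 143
Grove - Ridge - Cedar - Denton - Quarry - Grove: 25+28+22+12+27 = 114
Grove - Ridge - Quarry - Cedar - Denton - Grove: 25+21+7+22+36 = 111
Grove - Ridge - Quarry - Denton - Cedar - Grove: 25+21+25+16+20 = 107
Grove - Ridge - Denton - Cedar - Quarry - Grove: 25+29+16+29+27 = 126
Grove - Ridge - Denton - Quarry - Cedar - Grove: 25+29+12+7+20 = 93
Grove - Quarry - Cedar - Ridge - Denton - Grove: 21+7+10+29+36 = 103
Grove - Quarry - Cedar - Denton - Ridge - Grove: 21+7+22+20+25 = 95
… (10 more)
Grove - Denton - Quarry - Cedar - Ridge - Grove: 22+12+7+10+25 = 76  ← best
The minimum is 76.
One optimal route: Grove → Denton → Quarry → Cedar → Ridge → Grove.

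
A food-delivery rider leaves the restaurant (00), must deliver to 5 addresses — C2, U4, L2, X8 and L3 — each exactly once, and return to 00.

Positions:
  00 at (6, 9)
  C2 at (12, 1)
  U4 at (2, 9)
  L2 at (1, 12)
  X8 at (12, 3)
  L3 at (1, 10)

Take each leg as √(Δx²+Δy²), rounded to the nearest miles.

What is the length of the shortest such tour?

32 miles — the shortest possible round trip.

With 5 stops there are 5!/2 = 60 distinct round trips (a route and its reverse cost the same).
00 - C2 - U4 - L2 - X8 - L3 - 00: 10+13+3+14+13+5 = 58
00 - C2 - U4 - L2 - L3 - X8 - 00: 10+13+3+2+13+8 = 49
00 - C2 - U4 - X8 - L2 - L3 - 00: 10+13+12+14+2+5 = 56
00 - C2 - U4 - X8 - L3 - L2 - 00: 10+13+12+13+2+6 = 56
00 - C2 - U4 - L3 - L2 - X8 - 00: 10+13+1+2+14+8 = 48
00 - C2 - U4 - L3 - X8 - L2 - 00: 10+13+1+13+14+6 = 57
00 - C2 - L2 - U4 - X8 - L3 - 00: 10+16+3+12+13+5 = 59
00 - C2 - L2 - U4 - L3 - X8 - 00: 10+16+3+1+13+8 = 51
00 - C2 - L2 - X8 - U4 - L3 - 00: 10+16+14+12+1+5 = 58
00 - C2 - L2 - X8 - L3 - U4 - 00: 10+16+14+13+1+4 = 58
00 - C2 - L2 - L3 - U4 - X8 - 00: 10+16+2+1+12+8 = 49
00 - C2 - L2 - L3 - X8 - U4 - 00: 10+16+2+13+12+4 = 57
00 - C2 - X8 - U4 - L2 - L3 - 00: 10+2+12+3+2+5 = 34
00 - C2 - X8 - U4 - L3 - L2 - 00: 10+2+12+1+2+6 = 33
… (46 more)
00 - L2 - L3 - U4 - C2 - X8 - 00: 6+2+1+13+2+8 = 32  ← best
The minimum is 32.
One optimal route: 00 → L2 → L3 → U4 → C2 → X8 → 00 (or its reverse).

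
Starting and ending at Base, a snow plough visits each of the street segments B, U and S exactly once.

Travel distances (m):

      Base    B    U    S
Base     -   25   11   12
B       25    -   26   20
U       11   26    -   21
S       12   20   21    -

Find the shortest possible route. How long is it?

69 m — the shortest possible round trip.

Base → B → U → S → Base: 25+26+21+12 = 84
Base → B → S → U → Base: 25+20+21+11 = 77
Base → U → B → S → Base: 11+26+20+12 = 69
The minimum is 69.
One optimal route: Base → U → B → S → Base (or its reverse).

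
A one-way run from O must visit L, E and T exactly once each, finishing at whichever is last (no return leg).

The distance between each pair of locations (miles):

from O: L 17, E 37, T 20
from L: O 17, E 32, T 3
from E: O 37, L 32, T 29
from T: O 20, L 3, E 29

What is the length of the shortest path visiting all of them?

There are 3! = 6 possible orderings.
O → L → E → T: 17+32+29 = 78
O → L → T → E: 17+3+29 = 49
O → E → L → T: 37+32+3 = 72
O → E → T → L: 37+29+3 = 69
O → T → L → E: 20+3+32 = 55
O → T → E → L: 20+29+32 = 81
The minimum is 49.
One shortest path: O → L → T → E.

Minimum one-way distance = 49 miles.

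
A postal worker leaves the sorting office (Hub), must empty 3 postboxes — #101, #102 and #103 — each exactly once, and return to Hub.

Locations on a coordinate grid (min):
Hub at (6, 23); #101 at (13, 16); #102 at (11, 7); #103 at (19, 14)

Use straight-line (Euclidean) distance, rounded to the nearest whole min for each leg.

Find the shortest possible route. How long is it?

Shortest round trip = 44 min.

There are 3 distinct closed tours to check (reversals are equivalent).
Hub-#101-#102-#103-Hub: 10+9+11+16 = 46
Hub-#101-#103-#102-Hub: 10+6+11+17 = 44
Hub-#102-#101-#103-Hub: 17+9+6+16 = 48
The minimum is 44.
One optimal route: Hub → #101 → #103 → #102 → Hub (or its reverse).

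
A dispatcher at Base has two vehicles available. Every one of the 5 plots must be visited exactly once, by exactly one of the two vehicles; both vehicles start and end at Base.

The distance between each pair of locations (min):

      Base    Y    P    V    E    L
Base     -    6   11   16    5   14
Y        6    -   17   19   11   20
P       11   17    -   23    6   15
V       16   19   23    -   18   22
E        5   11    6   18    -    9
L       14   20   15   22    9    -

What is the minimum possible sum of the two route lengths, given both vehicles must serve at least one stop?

Try each way of splitting the stops between the two vehicles (each non-empty) and, for each split, find the best tour for each vehicle:
  {Y} + {P, V, E, L}: 12 + 64 = 76
  {P} + {Y, V, E, L}: 22 + 61 = 83
  {Y, P} + {V, E, L}: 34 + 52 = 86
  {V} + {Y, P, E, L}: 32 + 52 = 84
  {Y, V} + {P, E, L}: 41 + 40 = 81
  {P, V} + {Y, E, L}: 50 + 40 = 90
  … (15 splits in total)
Best: vehicle 1 Base → Y → Base = 12; vehicle 2 Base → P → E → L → V → Base = 64; combined 76.

76 min — the smallest possible combined total.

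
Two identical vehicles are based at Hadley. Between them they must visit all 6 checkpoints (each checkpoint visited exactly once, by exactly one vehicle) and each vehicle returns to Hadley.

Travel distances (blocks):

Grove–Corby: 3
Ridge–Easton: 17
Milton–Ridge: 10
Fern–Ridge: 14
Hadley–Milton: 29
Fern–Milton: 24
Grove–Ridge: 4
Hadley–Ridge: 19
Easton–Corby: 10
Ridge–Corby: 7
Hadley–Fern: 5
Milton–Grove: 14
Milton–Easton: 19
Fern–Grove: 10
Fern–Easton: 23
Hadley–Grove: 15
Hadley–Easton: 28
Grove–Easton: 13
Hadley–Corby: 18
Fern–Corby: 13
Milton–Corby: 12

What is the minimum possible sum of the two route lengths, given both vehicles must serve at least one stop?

Minimum combined distance: 86 blocks.

There are 2^5 − 1 = 31 ways to divide the 6 stops into two non-empty groups. For each, the best each vehicle can do is its own shortest tour through its group:
  {Fern} + {Milton, Grove, Ridge, Easton, Corby}: 10 + 76 = 86
  {Milton} + {Fern, Grove, Ridge, Easton, Corby}: 58 + 64 = 122
  {Fern, Milton} + {Grove, Ridge, Easton, Corby}: 58 + 64 = 122
  {Grove} + {Fern, Milton, Ridge, Easton, Corby}: 30 + 76 = 106
  {Fern, Grove} + {Milton, Ridge, Easton, Corby}: 30 + 76 = 106
  {Milton, Grove} + {Fern, Ridge, Easton, Corby}: 58 + 64 = 122
  … (31 splits in total)
Best: vehicle 1 Hadley → Fern → Hadley = 10; vehicle 2 Hadley → Grove → Ridge → Milton → Easton → Corby → Hadley = 76; combined 86.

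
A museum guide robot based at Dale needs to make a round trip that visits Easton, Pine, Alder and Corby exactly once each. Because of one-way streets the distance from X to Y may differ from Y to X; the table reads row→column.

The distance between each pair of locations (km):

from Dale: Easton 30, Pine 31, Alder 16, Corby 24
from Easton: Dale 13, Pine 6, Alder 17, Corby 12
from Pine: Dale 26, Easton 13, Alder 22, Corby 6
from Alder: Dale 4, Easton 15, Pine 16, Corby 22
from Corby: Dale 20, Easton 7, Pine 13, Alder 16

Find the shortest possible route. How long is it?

Dale → Easton → Pine → Alder → Corby → Dale: 30+6+22+22+20 = 100
Dale → Easton → Pine → Corby → Alder → Dale: 30+6+6+16+4 = 62
Dale → Easton → Alder → Pine → Corby → Dale: 30+17+16+6+20 = 89
Dale → Easton → Alder → Corby → Pine → Dale: 30+17+22+13+26 = 108
Dale → Easton → Corby → Pine → Alder → Dale: 30+12+13+22+4 = 81
Dale → Easton → Corby → Alder → Pine → Dale: 30+12+16+16+26 = 100
Dale → Pine → Easton → Alder → Corby → Dale: 31+13+17+22+20 = 103
Dale → Pine → Easton → Corby → Alder → Dale: 31+13+12+16+4 = 76
Dale → Pine → Alder → Easton → Corby → Dale: 31+22+15+12+20 = 100
Dale → Pine → Alder → Corby → Easton → Dale: 31+22+22+7+13 = 95
Dale → Pine → Corby → Easton → Alder → Dale: 31+6+7+17+4 = 65
Dale → Pine → Corby → Alder → Easton → Dale: 31+6+16+15+13 = 81
Dale → Alder → Easton → Pine → Corby → Dale: 16+15+6+6+20 = 63
Dale → Alder → Easton → Corby → Pine → Dale: 16+15+12+13+26 = 82
… (10 more)
Dale → Alder → Pine → Corby → Easton → Dale: 16+16+6+7+13 = 58  ← best
The minimum is 58.
One optimal route: Dale → Alder → Pine → Corby → Easton → Dale.

Minimum total distance: 58 km.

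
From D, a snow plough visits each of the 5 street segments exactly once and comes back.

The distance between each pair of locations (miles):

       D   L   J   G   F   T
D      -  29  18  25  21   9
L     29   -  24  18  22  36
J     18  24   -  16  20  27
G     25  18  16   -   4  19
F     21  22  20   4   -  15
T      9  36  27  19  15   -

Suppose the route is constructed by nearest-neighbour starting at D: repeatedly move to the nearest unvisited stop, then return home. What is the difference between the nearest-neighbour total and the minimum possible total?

9 miles longer than the optimal tour.

D: T=9, J=18, F=21, G=25, L=29 ⇒ T
T: F=15, G=19, J=27, L=36 ⇒ F
F: G=4, J=20, L=22 ⇒ G
G: J=16, L=18 ⇒ J
J: L=24 ⇒ L
NN route D → T → F → G → J → L → D costs 97.
Optimal: D → J → L → G → F → T → D costs 88 (by enumerating all 60 distinct tours).
Excess = 97 − 88 = 9.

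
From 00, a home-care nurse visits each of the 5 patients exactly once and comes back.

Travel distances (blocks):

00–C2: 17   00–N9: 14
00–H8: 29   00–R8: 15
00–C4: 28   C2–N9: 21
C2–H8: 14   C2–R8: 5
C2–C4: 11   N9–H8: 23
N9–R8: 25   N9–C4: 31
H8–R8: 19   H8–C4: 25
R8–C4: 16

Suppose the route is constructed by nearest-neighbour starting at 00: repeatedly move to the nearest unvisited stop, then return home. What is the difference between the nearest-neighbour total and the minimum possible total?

00: N9=14, R8=15, C2=17, C4=28, H8=29 ⇒ N9
N9: C2=21, H8=23, R8=25, C4=31 ⇒ C2
C2: R8=5, C4=11, H8=14 ⇒ R8
R8: C4=16, H8=19 ⇒ C4
C4: H8=25 ⇒ H8
NN route 00 → N9 → C2 → R8 → C4 → H8 → 00 costs 110.
Optimal: 00 → N9 → H8 → C2 → C4 → R8 → 00 costs 93 (by enumerating all 60 distinct tours).
Excess = 110 − 93 = 17.

The nearest-neighbour route is 17 blocks longer than optimal.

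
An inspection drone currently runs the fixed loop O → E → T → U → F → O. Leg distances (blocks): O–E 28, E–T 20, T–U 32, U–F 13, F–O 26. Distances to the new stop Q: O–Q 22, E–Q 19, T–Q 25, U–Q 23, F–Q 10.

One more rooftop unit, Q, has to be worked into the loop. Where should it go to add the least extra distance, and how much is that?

+6 blocks — insert Q between F and O.

Insertion cost between consecutive stops i–j is d(i,Q) + d(Q,j) − d(i,j):
  between O and E: 22 + 19 − 28 = 13
  between E and T: 19 + 25 − 20 = 24
  between T and U: 25 + 23 − 32 = 16
  between U and F: 23 + 10 − 13 = 20
  between F and O: 10 + 22 − 26 = 6
Cheapest insertion is between F and O, adding 6.
New total = 119 + 6 = 125.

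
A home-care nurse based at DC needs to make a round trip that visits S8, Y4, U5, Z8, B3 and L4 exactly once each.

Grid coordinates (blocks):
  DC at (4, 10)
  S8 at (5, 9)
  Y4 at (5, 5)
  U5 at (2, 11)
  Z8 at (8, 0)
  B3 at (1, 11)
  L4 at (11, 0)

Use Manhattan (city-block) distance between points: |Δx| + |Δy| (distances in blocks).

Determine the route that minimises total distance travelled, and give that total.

42 blocks — the shortest possible round trip.

There are 360 distinct closed tours to check (reversals are equivalent).
DC→S8→Y4→U5→Z8→B3→L4→DC: 2+4+9+17+18+21+17 = 88
DC→S8→Y4→U5→Z8→L4→B3→DC: 2+4+9+17+3+21+4 = 60
DC→S8→Y4→U5→B3→Z8→L4→DC: 2+4+9+1+18+3+17 = 54
DC→S8→Y4→U5→B3→L4→Z8→DC: 2+4+9+1+21+3+14 = 54
DC→S8→Y4→U5→L4→Z8→B3→DC: 2+4+9+20+3+18+4 = 60
DC→S8→Y4→U5→L4→B3→Z8→DC: 2+4+9+20+21+18+14 = 88
DC→S8→Y4→Z8→U5→B3→L4→DC: 2+4+8+17+1+21+17 = 70
DC→S8→Y4→Z8→U5→L4→B3→DC: 2+4+8+17+20+21+4 = 76
… (352 more)
DC→S8→Y4→Z8→L4→U5→B3→DC: 2+4+8+3+20+1+4 = 42  ← best
The minimum is 42.
One optimal route: DC → S8 → Y4 → Z8 → L4 → U5 → B3 → DC (or its reverse).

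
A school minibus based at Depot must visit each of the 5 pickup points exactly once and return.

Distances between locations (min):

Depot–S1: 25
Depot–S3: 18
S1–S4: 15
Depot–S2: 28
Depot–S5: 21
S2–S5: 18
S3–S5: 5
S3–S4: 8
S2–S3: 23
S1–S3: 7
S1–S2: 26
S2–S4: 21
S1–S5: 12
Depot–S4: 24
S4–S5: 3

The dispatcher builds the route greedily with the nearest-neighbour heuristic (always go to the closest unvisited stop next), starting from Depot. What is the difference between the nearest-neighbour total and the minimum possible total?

6 min longer than the optimal tour.

From Depot: S3=18, S5=21, S4=24, S1=25, S2=28 → choose S3 (18).
From S3: S5=5, S1=7, S4=8, S2=23 → choose S5 (5).
From S5: S4=3, S1=12, S2=18 → choose S4 (3).
From S4: S1=15, S2=21 → choose S1 (15).
From S1: S2=26 → choose S2 (26).
NN route Depot → S3 → S5 → S4 → S1 → S2 → Depot costs 95.
Optimal: Depot → S1 → S3 → S4 → S5 → S2 → Depot costs 89 (by enumerating all 60 distinct tours).
Excess = 95 − 89 = 6.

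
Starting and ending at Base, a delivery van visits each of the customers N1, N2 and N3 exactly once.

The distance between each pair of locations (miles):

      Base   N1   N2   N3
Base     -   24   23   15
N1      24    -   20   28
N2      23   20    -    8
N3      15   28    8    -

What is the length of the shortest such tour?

Minimum total distance: 67 miles.

Base→N1→N2→N3→Base: 24+20+8+15 = 67
Base→N1→N3→N2→Base: 24+28+8+23 = 83
Base→N2→N1→N3→Base: 23+20+28+15 = 86
The minimum is 67.
One optimal route: Base → N1 → N2 → N3 → Base (or its reverse).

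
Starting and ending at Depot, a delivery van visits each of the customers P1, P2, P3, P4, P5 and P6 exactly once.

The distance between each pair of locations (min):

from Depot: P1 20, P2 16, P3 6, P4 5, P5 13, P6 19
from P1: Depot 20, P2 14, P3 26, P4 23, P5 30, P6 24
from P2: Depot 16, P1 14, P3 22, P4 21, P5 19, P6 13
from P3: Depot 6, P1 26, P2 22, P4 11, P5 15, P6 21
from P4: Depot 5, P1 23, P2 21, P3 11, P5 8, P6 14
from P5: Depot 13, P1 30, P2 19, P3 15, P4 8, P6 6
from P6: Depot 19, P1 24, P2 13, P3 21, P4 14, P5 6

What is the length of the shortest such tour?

There are 360 distinct closed tours to check (reversals are equivalent).
Depot-P1-P2-P3-P4-P5-P6-Depot: 20+14+22+11+8+6+19 = 100
Depot-P1-P2-P3-P4-P6-P5-Depot: 20+14+22+11+14+6+13 = 100
Depot-P1-P2-P3-P5-P4-P6-Depot: 20+14+22+15+8+14+19 = 112
Depot-P1-P2-P3-P5-P6-P4-Depot: 20+14+22+15+6+14+5 = 96
Depot-P1-P2-P3-P6-P4-P5-Depot: 20+14+22+21+14+8+13 = 112
Depot-P1-P2-P3-P6-P5-P4-Depot: 20+14+22+21+6+8+5 = 96
Depot-P1-P2-P4-P3-P5-P6-Depot: 20+14+21+11+15+6+19 = 106
Depot-P1-P2-P4-P3-P6-P5-Depot: 20+14+21+11+21+6+13 = 106
… (352 more)
Depot-P1-P2-P6-P5-P4-P3-Depot: 20+14+13+6+8+11+6 = 78  ← best
The minimum is 78.
One optimal route: Depot → P1 → P2 → P6 → P5 → P4 → P3 → Depot (or its reverse).

Shortest round trip = 78 min.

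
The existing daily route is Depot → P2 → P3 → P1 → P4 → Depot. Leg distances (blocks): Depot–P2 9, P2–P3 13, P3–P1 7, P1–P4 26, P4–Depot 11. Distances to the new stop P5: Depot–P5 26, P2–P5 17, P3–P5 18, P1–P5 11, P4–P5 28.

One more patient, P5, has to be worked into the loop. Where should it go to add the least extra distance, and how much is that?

Insertion cost between consecutive stops i–j is d(i,P5) + d(P5,j) − d(i,j):
  between Depot and P2: 26 + 17 − 9 = 34
  between P2 and P3: 17 + 18 − 13 = 22
  between P3 and P1: 18 + 11 − 7 = 22
  between P1 and P4: 11 + 28 − 26 = 13
  between P4 and Depot: 28 + 26 − 11 = 43
Cheapest insertion is between P1 and P4, adding 13.
New total = 66 + 13 = 79.

+13 blocks — insert P5 between P1 and P4.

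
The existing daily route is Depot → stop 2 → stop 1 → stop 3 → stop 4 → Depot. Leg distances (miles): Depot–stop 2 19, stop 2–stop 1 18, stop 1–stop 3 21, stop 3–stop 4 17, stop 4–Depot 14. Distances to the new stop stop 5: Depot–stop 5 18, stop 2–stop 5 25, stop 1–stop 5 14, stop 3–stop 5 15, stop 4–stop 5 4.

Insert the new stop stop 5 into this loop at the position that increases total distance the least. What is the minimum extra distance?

Insertion cost between consecutive stops i–j is d(i,stop 5) + d(stop 5,j) − d(i,j):
  between Depot and stop 2: 18 + 25 − 19 = 24
  between stop 2 and stop 1: 25 + 14 − 18 = 21
  between stop 1 and stop 3: 14 + 15 − 21 = 8
  between stop 3 and stop 4: 15 + 4 − 17 = 2
  between stop 4 and Depot: 4 + 18 − 14 = 8
Cheapest insertion is between stop 3 and stop 4, adding 2.
New total = 89 + 2 = 91.

Minimum extra distance: 2 miles, inserting stop 5 between stop 3 and stop 4.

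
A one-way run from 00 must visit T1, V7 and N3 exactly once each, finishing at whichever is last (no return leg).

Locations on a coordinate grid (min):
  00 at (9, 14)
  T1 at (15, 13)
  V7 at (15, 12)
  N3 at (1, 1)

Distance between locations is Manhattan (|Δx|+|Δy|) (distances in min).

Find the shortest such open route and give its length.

Shortest open route: 33 min.

There are 3! = 6 possible orderings.
00 - T1 - V7 - N3: 7+1+25 = 33
00 - T1 - N3 - V7: 7+26+25 = 58
00 - V7 - T1 - N3: 8+1+26 = 35
00 - V7 - N3 - T1: 8+25+26 = 59
00 - N3 - T1 - V7: 21+26+1 = 48
00 - N3 - V7 - T1: 21+25+1 = 47
The minimum is 33.
One shortest path: 00 → T1 → V7 → N3.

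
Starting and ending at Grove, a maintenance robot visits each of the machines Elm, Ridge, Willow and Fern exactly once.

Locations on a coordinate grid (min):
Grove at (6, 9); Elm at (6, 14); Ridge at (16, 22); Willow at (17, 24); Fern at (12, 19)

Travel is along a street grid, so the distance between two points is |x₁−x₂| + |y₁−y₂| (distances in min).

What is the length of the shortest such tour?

With 4 stops there are 4!/2 = 12 distinct round trips (a route and its reverse cost the same).
Grove-Elm-Ridge-Willow-Fern-Grove: 5+18+3+10+16 = 52
Grove-Elm-Ridge-Fern-Willow-Grove: 5+18+7+10+26 = 66
Grove-Elm-Willow-Ridge-Fern-Grove: 5+21+3+7+16 = 52
Grove-Elm-Willow-Fern-Ridge-Grove: 5+21+10+7+23 = 66
Grove-Elm-Fern-Ridge-Willow-Grove: 5+11+7+3+26 = 52
Grove-Elm-Fern-Willow-Ridge-Grove: 5+11+10+3+23 = 52
Grove-Ridge-Elm-Willow-Fern-Grove: 23+18+21+10+16 = 88
Grove-Ridge-Elm-Fern-Willow-Grove: 23+18+11+10+26 = 88
Grove-Ridge-Willow-Elm-Fern-Grove: 23+3+21+11+16 = 74
Grove-Ridge-Fern-Elm-Willow-Grove: 23+7+11+21+26 = 88
Grove-Willow-Elm-Ridge-Fern-Grove: 26+21+18+7+16 = 88
Grove-Willow-Ridge-Elm-Fern-Grove: 26+3+18+11+16 = 74
The minimum is 52.
One optimal route: Grove → Elm → Ridge → Willow → Fern → Grove (or its reverse).

Minimum total distance: 52 min.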